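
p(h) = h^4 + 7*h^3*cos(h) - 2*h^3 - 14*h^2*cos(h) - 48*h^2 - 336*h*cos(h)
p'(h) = -7*h^3*sin(h) + 4*h^3 + 14*h^2*sin(h) + 21*h^2*cos(h) - 6*h^2 + 336*h*sin(h) - 28*h*cos(h) - 96*h - 336*cos(h)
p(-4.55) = -470.44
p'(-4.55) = -672.73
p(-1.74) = -210.73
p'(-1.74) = 663.63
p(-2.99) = -980.16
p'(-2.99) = 294.83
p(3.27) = 526.54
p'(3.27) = -165.40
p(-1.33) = 19.66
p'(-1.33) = 439.21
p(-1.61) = -127.99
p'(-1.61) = 606.68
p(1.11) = -229.61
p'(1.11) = 80.73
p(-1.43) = -27.59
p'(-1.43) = 504.92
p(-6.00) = 0.00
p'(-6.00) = 60.58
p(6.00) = -1831.85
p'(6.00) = 32.31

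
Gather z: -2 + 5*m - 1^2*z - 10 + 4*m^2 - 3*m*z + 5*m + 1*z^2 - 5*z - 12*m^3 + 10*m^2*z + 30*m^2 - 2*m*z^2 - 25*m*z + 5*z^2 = -12*m^3 + 34*m^2 + 10*m + z^2*(6 - 2*m) + z*(10*m^2 - 28*m - 6) - 12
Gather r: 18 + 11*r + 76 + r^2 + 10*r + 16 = r^2 + 21*r + 110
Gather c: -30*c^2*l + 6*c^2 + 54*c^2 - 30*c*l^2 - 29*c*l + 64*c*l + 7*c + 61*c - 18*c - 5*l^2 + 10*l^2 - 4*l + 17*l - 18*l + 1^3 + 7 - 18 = c^2*(60 - 30*l) + c*(-30*l^2 + 35*l + 50) + 5*l^2 - 5*l - 10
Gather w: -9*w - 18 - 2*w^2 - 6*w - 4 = -2*w^2 - 15*w - 22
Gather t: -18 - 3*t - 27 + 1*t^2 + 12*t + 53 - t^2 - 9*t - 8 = 0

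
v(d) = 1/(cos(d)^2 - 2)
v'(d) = 2*sin(d)*cos(d)/(cos(d)^2 - 2)^2 = 4*sin(2*d)/(3 - cos(2*d))^2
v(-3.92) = -0.67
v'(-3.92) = -0.45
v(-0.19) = -0.97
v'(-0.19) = -0.35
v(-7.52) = -0.53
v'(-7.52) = -0.17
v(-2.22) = -0.61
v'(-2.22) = 0.36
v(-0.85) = -0.64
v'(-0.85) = -0.41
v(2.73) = -0.86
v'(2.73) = -0.54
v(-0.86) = -0.64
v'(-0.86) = -0.40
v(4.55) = -0.51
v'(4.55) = 0.08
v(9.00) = -0.85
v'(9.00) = -0.55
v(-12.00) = -0.78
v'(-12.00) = 0.55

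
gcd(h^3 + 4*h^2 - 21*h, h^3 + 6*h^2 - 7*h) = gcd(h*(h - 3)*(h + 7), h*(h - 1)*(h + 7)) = h^2 + 7*h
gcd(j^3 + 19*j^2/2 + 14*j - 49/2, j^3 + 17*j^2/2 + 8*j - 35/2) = j^2 + 6*j - 7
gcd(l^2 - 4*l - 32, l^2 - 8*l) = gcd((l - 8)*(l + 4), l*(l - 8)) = l - 8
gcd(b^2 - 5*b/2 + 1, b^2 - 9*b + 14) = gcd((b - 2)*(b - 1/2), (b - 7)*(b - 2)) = b - 2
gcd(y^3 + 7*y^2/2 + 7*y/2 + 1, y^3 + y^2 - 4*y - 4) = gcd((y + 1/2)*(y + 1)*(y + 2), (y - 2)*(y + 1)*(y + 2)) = y^2 + 3*y + 2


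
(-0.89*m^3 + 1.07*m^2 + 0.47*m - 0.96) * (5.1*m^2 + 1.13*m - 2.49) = -4.539*m^5 + 4.4513*m^4 + 5.8222*m^3 - 7.0292*m^2 - 2.2551*m + 2.3904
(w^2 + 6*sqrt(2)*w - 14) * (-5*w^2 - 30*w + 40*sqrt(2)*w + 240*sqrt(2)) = -5*w^4 - 30*w^3 + 10*sqrt(2)*w^3 + 60*sqrt(2)*w^2 + 550*w^2 - 560*sqrt(2)*w + 3300*w - 3360*sqrt(2)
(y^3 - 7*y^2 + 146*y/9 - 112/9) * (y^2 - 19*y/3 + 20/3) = y^5 - 40*y^4/3 + 605*y^3/9 - 4370*y^2/27 + 5048*y/27 - 2240/27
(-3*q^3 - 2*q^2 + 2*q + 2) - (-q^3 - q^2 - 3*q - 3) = -2*q^3 - q^2 + 5*q + 5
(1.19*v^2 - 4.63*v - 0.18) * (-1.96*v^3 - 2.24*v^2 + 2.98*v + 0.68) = -2.3324*v^5 + 6.4092*v^4 + 14.2702*v^3 - 12.585*v^2 - 3.6848*v - 0.1224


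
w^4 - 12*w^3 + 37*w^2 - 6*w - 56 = (w - 7)*(w - 4)*(w - 2)*(w + 1)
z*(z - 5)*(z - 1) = z^3 - 6*z^2 + 5*z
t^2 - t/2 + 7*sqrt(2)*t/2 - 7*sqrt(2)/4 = (t - 1/2)*(t + 7*sqrt(2)/2)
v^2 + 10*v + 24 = (v + 4)*(v + 6)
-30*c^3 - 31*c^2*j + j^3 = (-6*c + j)*(c + j)*(5*c + j)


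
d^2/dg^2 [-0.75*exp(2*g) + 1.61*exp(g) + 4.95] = (1.61 - 3.0*exp(g))*exp(g)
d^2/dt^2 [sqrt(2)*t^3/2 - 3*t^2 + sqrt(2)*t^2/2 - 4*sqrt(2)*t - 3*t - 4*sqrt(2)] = 3*sqrt(2)*t - 6 + sqrt(2)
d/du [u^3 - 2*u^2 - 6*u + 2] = 3*u^2 - 4*u - 6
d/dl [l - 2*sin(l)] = 1 - 2*cos(l)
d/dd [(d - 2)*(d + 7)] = 2*d + 5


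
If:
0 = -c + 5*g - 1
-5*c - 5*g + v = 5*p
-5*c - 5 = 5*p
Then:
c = v + 4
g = v/5 + 1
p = -v - 5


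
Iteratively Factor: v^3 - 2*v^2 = (v - 2)*(v^2) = v*(v - 2)*(v)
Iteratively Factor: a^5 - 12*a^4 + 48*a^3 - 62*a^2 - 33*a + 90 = (a - 3)*(a^4 - 9*a^3 + 21*a^2 + a - 30) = (a - 3)^2*(a^3 - 6*a^2 + 3*a + 10) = (a - 3)^2*(a + 1)*(a^2 - 7*a + 10) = (a - 3)^2*(a - 2)*(a + 1)*(a - 5)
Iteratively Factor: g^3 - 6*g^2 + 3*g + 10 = (g - 5)*(g^2 - g - 2) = (g - 5)*(g + 1)*(g - 2)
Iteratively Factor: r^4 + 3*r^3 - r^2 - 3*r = (r)*(r^3 + 3*r^2 - r - 3) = r*(r + 3)*(r^2 - 1) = r*(r + 1)*(r + 3)*(r - 1)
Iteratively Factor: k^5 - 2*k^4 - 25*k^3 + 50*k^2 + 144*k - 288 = (k - 2)*(k^4 - 25*k^2 + 144) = (k - 2)*(k + 4)*(k^3 - 4*k^2 - 9*k + 36) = (k - 3)*(k - 2)*(k + 4)*(k^2 - k - 12) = (k - 3)*(k - 2)*(k + 3)*(k + 4)*(k - 4)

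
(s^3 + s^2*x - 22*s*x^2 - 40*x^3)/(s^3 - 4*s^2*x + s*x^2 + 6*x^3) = (s^3 + s^2*x - 22*s*x^2 - 40*x^3)/(s^3 - 4*s^2*x + s*x^2 + 6*x^3)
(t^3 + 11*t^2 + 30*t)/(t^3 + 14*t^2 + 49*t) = (t^2 + 11*t + 30)/(t^2 + 14*t + 49)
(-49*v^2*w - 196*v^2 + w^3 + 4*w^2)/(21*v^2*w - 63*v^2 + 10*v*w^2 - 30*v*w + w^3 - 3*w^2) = (-7*v*w - 28*v + w^2 + 4*w)/(3*v*w - 9*v + w^2 - 3*w)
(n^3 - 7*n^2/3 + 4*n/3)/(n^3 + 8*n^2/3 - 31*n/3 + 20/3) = n/(n + 5)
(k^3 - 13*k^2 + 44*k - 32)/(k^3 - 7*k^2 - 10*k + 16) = (k - 4)/(k + 2)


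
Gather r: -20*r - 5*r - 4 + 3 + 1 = -25*r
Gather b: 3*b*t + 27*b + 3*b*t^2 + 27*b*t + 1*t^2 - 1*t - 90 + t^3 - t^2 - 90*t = b*(3*t^2 + 30*t + 27) + t^3 - 91*t - 90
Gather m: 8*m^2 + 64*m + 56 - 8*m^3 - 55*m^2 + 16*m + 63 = -8*m^3 - 47*m^2 + 80*m + 119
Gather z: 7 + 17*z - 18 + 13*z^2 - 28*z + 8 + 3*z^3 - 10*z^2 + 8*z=3*z^3 + 3*z^2 - 3*z - 3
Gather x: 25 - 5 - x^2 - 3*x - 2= -x^2 - 3*x + 18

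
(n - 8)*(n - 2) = n^2 - 10*n + 16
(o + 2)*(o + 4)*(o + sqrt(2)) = o^3 + sqrt(2)*o^2 + 6*o^2 + 8*o + 6*sqrt(2)*o + 8*sqrt(2)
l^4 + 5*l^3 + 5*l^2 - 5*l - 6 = (l - 1)*(l + 1)*(l + 2)*(l + 3)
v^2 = v^2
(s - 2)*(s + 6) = s^2 + 4*s - 12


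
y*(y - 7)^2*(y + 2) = y^4 - 12*y^3 + 21*y^2 + 98*y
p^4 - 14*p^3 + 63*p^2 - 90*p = p*(p - 6)*(p - 5)*(p - 3)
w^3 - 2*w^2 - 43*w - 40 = (w - 8)*(w + 1)*(w + 5)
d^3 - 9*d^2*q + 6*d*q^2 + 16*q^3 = (d - 8*q)*(d - 2*q)*(d + q)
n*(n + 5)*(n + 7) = n^3 + 12*n^2 + 35*n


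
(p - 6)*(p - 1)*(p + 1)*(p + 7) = p^4 + p^3 - 43*p^2 - p + 42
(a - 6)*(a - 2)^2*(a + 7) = a^4 - 3*a^3 - 42*a^2 + 172*a - 168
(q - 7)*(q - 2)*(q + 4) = q^3 - 5*q^2 - 22*q + 56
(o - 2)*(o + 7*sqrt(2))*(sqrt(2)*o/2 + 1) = sqrt(2)*o^3/2 - sqrt(2)*o^2 + 8*o^2 - 16*o + 7*sqrt(2)*o - 14*sqrt(2)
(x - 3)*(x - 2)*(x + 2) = x^3 - 3*x^2 - 4*x + 12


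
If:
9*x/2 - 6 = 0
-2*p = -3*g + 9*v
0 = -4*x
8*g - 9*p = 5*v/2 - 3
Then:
No Solution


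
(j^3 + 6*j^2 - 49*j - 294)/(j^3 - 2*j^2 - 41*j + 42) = (j + 7)/(j - 1)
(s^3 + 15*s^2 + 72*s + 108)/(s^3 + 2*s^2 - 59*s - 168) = (s^2 + 12*s + 36)/(s^2 - s - 56)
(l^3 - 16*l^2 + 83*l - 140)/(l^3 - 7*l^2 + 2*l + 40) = (l - 7)/(l + 2)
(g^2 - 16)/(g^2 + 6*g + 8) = (g - 4)/(g + 2)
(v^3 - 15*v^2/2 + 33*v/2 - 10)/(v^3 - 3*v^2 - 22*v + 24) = (v^2 - 13*v/2 + 10)/(v^2 - 2*v - 24)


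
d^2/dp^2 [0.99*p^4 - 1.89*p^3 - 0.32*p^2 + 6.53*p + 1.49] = 11.88*p^2 - 11.34*p - 0.64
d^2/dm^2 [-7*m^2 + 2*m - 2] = -14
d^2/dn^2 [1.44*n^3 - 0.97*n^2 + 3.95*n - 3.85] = 8.64*n - 1.94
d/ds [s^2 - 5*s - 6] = 2*s - 5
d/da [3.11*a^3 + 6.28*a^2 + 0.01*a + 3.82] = 9.33*a^2 + 12.56*a + 0.01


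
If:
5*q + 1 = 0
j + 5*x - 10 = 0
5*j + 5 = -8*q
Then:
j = -17/25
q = -1/5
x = 267/125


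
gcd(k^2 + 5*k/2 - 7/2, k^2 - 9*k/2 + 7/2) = k - 1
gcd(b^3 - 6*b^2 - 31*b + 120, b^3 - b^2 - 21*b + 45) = b^2 + 2*b - 15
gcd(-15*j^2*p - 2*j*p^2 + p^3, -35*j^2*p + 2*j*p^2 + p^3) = -5*j*p + p^2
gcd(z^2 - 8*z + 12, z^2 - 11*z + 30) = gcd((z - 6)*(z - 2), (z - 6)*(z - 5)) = z - 6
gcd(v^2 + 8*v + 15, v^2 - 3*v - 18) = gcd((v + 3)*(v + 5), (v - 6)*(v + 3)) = v + 3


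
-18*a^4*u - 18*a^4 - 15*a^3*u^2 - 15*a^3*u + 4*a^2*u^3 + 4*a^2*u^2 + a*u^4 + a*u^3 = (-3*a + u)*(a + u)*(6*a + u)*(a*u + a)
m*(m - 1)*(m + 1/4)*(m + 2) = m^4 + 5*m^3/4 - 7*m^2/4 - m/2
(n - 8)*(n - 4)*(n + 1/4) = n^3 - 47*n^2/4 + 29*n + 8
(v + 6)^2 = v^2 + 12*v + 36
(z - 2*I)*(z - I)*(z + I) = z^3 - 2*I*z^2 + z - 2*I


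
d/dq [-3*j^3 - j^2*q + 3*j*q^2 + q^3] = -j^2 + 6*j*q + 3*q^2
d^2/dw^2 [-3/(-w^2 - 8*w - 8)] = 6*(-w^2 - 8*w + 4*(w + 4)^2 - 8)/(w^2 + 8*w + 8)^3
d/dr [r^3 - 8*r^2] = r*(3*r - 16)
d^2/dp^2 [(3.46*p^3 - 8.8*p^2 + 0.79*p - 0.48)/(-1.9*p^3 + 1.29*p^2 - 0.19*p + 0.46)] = (46.5750800000001*p^6 - 9.61703999999986*p^5 - 22.93794*p^4 + 94.964498*p^3 - 31.970328*p^2 + 0.231132000000001*p + 3.05106)/(6.859*p^9 - 13.9707*p^8 + 11.54307*p^7 - 9.922629*p^6 + 7.919067*p^5 - 3.432525*p^4 + 1.889455*p^3 - 0.86871*p^2 + 0.120612*p - 0.097336)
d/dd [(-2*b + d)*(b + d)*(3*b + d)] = -5*b^2 + 4*b*d + 3*d^2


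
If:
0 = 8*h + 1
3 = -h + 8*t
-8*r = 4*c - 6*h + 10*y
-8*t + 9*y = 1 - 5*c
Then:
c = 31/40 - 9*y/5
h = -1/8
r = -7*y/20 - 77/160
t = 23/64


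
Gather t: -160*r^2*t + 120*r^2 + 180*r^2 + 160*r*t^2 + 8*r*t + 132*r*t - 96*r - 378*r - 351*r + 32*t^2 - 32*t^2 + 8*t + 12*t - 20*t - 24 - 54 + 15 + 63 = 300*r^2 + 160*r*t^2 - 825*r + t*(-160*r^2 + 140*r)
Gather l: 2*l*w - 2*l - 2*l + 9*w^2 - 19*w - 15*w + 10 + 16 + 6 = l*(2*w - 4) + 9*w^2 - 34*w + 32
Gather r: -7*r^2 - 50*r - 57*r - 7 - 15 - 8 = -7*r^2 - 107*r - 30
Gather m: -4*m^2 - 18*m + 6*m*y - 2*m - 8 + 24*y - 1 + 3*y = -4*m^2 + m*(6*y - 20) + 27*y - 9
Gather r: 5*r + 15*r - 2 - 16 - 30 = 20*r - 48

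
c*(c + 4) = c^2 + 4*c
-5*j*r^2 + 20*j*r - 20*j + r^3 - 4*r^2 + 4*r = (-5*j + r)*(r - 2)^2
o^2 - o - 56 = (o - 8)*(o + 7)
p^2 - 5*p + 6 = (p - 3)*(p - 2)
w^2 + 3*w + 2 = (w + 1)*(w + 2)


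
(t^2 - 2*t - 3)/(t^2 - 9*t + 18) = (t + 1)/(t - 6)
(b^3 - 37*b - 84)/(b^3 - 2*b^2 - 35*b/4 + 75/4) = 4*(b^2 - 3*b - 28)/(4*b^2 - 20*b + 25)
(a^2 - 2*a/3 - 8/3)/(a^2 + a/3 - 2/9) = 3*(3*a^2 - 2*a - 8)/(9*a^2 + 3*a - 2)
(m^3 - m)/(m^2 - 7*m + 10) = (m^3 - m)/(m^2 - 7*m + 10)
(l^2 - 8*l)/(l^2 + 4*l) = (l - 8)/(l + 4)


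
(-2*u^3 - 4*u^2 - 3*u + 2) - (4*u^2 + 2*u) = -2*u^3 - 8*u^2 - 5*u + 2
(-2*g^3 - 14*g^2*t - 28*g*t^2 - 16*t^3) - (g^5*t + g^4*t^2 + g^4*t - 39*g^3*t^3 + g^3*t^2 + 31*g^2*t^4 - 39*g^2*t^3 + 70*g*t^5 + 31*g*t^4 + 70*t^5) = -g^5*t - g^4*t^2 - g^4*t + 39*g^3*t^3 - g^3*t^2 - 2*g^3 - 31*g^2*t^4 + 39*g^2*t^3 - 14*g^2*t - 70*g*t^5 - 31*g*t^4 - 28*g*t^2 - 70*t^5 - 16*t^3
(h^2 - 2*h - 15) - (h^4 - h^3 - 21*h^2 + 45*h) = -h^4 + h^3 + 22*h^2 - 47*h - 15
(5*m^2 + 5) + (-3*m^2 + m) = 2*m^2 + m + 5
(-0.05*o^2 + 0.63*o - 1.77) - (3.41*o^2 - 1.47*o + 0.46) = -3.46*o^2 + 2.1*o - 2.23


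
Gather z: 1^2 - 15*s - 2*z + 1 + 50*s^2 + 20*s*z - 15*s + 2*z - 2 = 50*s^2 + 20*s*z - 30*s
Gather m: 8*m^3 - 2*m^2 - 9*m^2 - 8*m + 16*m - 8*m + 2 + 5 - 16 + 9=8*m^3 - 11*m^2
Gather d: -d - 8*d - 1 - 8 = -9*d - 9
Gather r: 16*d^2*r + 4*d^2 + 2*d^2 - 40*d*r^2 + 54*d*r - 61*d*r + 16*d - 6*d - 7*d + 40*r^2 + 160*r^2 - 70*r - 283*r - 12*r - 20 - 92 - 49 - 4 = 6*d^2 + 3*d + r^2*(200 - 40*d) + r*(16*d^2 - 7*d - 365) - 165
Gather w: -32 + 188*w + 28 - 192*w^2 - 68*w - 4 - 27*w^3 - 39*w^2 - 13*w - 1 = -27*w^3 - 231*w^2 + 107*w - 9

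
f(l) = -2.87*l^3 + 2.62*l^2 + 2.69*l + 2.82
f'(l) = -8.61*l^2 + 5.24*l + 2.69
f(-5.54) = 556.32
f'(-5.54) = -290.59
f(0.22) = 3.51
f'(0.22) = 3.43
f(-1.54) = 15.37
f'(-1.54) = -25.80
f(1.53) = 2.79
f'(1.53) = -9.45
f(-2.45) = 54.16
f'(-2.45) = -61.83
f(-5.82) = 641.69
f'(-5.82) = -319.45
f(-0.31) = 2.32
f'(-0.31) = 0.24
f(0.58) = 4.70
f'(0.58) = 2.83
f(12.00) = -4546.98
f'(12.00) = -1174.27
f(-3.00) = 95.82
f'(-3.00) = -90.52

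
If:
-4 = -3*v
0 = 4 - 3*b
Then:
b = 4/3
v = 4/3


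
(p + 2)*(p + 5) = p^2 + 7*p + 10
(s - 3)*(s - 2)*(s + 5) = s^3 - 19*s + 30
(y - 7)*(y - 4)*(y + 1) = y^3 - 10*y^2 + 17*y + 28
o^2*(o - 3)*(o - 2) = o^4 - 5*o^3 + 6*o^2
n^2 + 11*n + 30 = (n + 5)*(n + 6)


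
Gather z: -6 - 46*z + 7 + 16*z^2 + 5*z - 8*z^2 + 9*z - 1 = 8*z^2 - 32*z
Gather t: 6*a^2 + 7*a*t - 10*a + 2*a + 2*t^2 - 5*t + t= 6*a^2 - 8*a + 2*t^2 + t*(7*a - 4)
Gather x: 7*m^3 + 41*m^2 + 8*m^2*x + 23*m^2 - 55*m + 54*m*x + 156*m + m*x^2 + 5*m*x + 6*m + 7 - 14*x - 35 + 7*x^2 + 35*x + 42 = 7*m^3 + 64*m^2 + 107*m + x^2*(m + 7) + x*(8*m^2 + 59*m + 21) + 14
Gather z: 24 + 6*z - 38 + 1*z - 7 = 7*z - 21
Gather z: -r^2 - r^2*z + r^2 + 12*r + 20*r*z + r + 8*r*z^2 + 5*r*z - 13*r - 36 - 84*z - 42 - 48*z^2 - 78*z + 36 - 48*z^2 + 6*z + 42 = z^2*(8*r - 96) + z*(-r^2 + 25*r - 156)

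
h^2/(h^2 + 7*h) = h/(h + 7)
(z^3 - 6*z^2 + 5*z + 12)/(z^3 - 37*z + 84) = (z + 1)/(z + 7)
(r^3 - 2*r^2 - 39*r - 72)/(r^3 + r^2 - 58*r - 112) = (r^2 + 6*r + 9)/(r^2 + 9*r + 14)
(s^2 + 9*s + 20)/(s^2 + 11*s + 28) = (s + 5)/(s + 7)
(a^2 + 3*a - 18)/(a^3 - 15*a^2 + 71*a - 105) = (a + 6)/(a^2 - 12*a + 35)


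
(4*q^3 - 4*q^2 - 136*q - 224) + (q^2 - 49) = 4*q^3 - 3*q^2 - 136*q - 273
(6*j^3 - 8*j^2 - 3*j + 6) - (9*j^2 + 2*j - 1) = 6*j^3 - 17*j^2 - 5*j + 7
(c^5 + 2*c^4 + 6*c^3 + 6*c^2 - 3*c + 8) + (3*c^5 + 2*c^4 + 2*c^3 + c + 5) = 4*c^5 + 4*c^4 + 8*c^3 + 6*c^2 - 2*c + 13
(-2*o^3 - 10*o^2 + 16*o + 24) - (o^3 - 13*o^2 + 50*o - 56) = -3*o^3 + 3*o^2 - 34*o + 80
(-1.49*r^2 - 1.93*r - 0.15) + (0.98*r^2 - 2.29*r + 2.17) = -0.51*r^2 - 4.22*r + 2.02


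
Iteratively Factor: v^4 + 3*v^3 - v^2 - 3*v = (v)*(v^3 + 3*v^2 - v - 3) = v*(v - 1)*(v^2 + 4*v + 3) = v*(v - 1)*(v + 1)*(v + 3)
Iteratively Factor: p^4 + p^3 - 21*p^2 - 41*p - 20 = (p + 1)*(p^3 - 21*p - 20) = (p - 5)*(p + 1)*(p^2 + 5*p + 4) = (p - 5)*(p + 1)*(p + 4)*(p + 1)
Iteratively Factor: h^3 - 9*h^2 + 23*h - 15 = (h - 1)*(h^2 - 8*h + 15) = (h - 5)*(h - 1)*(h - 3)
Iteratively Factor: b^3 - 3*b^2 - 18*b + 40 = (b - 5)*(b^2 + 2*b - 8) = (b - 5)*(b + 4)*(b - 2)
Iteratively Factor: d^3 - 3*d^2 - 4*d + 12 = (d - 3)*(d^2 - 4) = (d - 3)*(d + 2)*(d - 2)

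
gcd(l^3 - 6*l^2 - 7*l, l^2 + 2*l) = l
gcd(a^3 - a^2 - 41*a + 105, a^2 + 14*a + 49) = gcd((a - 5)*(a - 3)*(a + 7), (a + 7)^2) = a + 7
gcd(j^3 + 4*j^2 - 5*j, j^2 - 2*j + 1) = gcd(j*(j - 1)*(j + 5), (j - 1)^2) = j - 1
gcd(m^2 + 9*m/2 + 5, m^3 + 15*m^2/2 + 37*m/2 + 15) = m^2 + 9*m/2 + 5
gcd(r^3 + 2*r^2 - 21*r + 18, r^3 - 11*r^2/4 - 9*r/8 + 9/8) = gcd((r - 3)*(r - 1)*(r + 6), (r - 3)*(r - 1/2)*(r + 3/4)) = r - 3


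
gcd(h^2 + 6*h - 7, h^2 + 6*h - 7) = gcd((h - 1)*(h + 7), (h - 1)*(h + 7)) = h^2 + 6*h - 7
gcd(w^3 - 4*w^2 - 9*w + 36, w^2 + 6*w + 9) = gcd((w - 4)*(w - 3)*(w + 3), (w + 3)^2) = w + 3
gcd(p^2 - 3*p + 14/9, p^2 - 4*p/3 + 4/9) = p - 2/3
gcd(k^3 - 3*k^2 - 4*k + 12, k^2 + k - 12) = k - 3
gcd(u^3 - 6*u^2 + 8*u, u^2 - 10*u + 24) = u - 4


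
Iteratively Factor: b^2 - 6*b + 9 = (b - 3)*(b - 3)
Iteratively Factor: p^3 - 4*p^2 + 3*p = (p)*(p^2 - 4*p + 3) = p*(p - 3)*(p - 1)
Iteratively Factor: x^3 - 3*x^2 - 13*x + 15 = (x - 1)*(x^2 - 2*x - 15) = (x - 1)*(x + 3)*(x - 5)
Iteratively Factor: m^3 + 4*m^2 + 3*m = (m + 3)*(m^2 + m) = m*(m + 3)*(m + 1)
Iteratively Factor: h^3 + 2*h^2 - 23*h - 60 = (h - 5)*(h^2 + 7*h + 12) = (h - 5)*(h + 3)*(h + 4)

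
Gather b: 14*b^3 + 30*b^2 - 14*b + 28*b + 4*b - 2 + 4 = 14*b^3 + 30*b^2 + 18*b + 2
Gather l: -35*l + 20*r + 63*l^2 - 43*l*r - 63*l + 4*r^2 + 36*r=63*l^2 + l*(-43*r - 98) + 4*r^2 + 56*r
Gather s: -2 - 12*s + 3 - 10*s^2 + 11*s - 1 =-10*s^2 - s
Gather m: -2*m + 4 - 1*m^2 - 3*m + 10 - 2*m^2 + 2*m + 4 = -3*m^2 - 3*m + 18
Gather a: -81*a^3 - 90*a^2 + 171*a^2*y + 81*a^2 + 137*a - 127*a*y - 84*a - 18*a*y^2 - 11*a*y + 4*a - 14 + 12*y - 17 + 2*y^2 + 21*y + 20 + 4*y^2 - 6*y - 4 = -81*a^3 + a^2*(171*y - 9) + a*(-18*y^2 - 138*y + 57) + 6*y^2 + 27*y - 15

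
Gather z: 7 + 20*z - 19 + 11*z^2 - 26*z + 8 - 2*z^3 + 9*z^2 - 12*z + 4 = -2*z^3 + 20*z^2 - 18*z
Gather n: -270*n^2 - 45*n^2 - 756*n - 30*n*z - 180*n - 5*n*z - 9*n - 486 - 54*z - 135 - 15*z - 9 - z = -315*n^2 + n*(-35*z - 945) - 70*z - 630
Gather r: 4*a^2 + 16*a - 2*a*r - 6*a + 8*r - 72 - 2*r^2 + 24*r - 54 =4*a^2 + 10*a - 2*r^2 + r*(32 - 2*a) - 126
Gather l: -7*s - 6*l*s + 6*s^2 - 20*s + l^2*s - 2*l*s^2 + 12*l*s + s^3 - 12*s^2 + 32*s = l^2*s + l*(-2*s^2 + 6*s) + s^3 - 6*s^2 + 5*s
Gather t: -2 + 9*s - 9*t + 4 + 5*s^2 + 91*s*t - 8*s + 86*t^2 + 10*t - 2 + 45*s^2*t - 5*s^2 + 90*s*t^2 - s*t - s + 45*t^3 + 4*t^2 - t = 45*t^3 + t^2*(90*s + 90) + t*(45*s^2 + 90*s)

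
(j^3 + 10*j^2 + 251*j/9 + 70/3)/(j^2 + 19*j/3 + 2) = (9*j^2 + 36*j + 35)/(3*(3*j + 1))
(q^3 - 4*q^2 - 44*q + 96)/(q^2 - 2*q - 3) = (-q^3 + 4*q^2 + 44*q - 96)/(-q^2 + 2*q + 3)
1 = 1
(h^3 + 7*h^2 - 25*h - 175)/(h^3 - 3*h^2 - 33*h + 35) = (h^2 + 2*h - 35)/(h^2 - 8*h + 7)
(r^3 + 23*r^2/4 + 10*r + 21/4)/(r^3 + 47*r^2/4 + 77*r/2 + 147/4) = (r + 1)/(r + 7)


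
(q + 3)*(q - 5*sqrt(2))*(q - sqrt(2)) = q^3 - 6*sqrt(2)*q^2 + 3*q^2 - 18*sqrt(2)*q + 10*q + 30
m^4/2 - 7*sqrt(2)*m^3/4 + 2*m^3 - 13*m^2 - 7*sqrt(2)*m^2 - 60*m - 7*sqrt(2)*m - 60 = (m/2 + 1)*(m + 2)*(m - 6*sqrt(2))*(m + 5*sqrt(2)/2)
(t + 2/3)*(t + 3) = t^2 + 11*t/3 + 2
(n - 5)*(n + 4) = n^2 - n - 20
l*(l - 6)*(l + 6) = l^3 - 36*l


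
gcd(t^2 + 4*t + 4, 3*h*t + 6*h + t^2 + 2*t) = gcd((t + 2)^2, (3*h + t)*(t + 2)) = t + 2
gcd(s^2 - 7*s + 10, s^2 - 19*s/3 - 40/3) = 1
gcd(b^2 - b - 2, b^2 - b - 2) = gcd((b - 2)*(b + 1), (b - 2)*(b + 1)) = b^2 - b - 2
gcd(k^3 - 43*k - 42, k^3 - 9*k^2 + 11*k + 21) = k^2 - 6*k - 7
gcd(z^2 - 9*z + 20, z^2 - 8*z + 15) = z - 5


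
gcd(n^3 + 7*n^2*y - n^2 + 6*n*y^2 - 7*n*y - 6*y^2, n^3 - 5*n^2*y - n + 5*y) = n - 1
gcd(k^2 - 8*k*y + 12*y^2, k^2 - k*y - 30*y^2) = -k + 6*y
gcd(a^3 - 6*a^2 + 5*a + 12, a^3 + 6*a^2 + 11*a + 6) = a + 1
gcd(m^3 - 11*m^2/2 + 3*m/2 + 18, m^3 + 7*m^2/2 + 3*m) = m + 3/2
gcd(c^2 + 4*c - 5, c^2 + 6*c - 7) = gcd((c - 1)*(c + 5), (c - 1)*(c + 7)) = c - 1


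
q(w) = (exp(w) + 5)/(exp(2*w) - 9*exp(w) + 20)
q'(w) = (exp(w) + 5)*(-2*exp(2*w) + 9*exp(w))/(exp(2*w) - 9*exp(w) + 20)^2 + exp(w)/(exp(2*w) - 9*exp(w) + 20)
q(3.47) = 0.05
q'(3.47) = -0.07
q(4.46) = 0.01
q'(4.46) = -0.02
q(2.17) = 0.77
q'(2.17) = -2.72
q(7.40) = 0.00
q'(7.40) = -0.00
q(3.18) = 0.08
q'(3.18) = -0.12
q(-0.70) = 0.35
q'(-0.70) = 0.12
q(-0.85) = 0.33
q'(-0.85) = 0.10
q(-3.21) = 0.26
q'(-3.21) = 0.01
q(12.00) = 0.00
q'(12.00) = 0.00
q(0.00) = 0.50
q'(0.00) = 0.38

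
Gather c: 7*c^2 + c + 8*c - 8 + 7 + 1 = 7*c^2 + 9*c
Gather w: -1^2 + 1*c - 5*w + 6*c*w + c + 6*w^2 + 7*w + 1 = 2*c + 6*w^2 + w*(6*c + 2)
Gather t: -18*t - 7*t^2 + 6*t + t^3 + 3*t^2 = t^3 - 4*t^2 - 12*t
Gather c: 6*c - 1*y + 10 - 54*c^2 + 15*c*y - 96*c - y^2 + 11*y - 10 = -54*c^2 + c*(15*y - 90) - y^2 + 10*y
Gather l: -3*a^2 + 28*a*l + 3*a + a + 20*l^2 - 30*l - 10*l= -3*a^2 + 4*a + 20*l^2 + l*(28*a - 40)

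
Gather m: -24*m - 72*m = -96*m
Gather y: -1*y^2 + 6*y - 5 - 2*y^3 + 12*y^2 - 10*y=-2*y^3 + 11*y^2 - 4*y - 5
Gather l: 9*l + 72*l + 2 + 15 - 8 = 81*l + 9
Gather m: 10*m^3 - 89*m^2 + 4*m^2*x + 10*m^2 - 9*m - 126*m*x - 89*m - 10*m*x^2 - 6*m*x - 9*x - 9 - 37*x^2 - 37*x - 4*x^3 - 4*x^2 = 10*m^3 + m^2*(4*x - 79) + m*(-10*x^2 - 132*x - 98) - 4*x^3 - 41*x^2 - 46*x - 9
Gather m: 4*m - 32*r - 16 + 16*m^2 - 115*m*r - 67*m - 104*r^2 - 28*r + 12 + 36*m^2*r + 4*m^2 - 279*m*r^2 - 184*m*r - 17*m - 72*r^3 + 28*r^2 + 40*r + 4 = m^2*(36*r + 20) + m*(-279*r^2 - 299*r - 80) - 72*r^3 - 76*r^2 - 20*r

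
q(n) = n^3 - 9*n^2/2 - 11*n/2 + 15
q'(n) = 3*n^2 - 9*n - 11/2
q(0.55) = 10.78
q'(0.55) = -9.54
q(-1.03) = 14.80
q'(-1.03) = 6.95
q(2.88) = -14.28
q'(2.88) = -6.54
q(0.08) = 14.53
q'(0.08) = -6.20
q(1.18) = 3.89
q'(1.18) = -11.94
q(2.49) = -11.16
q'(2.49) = -9.31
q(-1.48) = 10.04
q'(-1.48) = 14.39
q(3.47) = -16.49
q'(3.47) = -0.61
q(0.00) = 15.00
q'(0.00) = -5.50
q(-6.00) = -330.00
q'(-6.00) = 156.50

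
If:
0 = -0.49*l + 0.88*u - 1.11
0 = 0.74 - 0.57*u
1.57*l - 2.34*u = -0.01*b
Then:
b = 293.39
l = 0.07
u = 1.30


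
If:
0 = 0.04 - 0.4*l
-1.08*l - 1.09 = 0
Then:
No Solution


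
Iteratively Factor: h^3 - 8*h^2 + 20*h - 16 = (h - 2)*(h^2 - 6*h + 8) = (h - 2)^2*(h - 4)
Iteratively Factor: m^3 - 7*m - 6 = (m - 3)*(m^2 + 3*m + 2) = (m - 3)*(m + 1)*(m + 2)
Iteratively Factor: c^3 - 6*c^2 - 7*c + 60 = (c - 5)*(c^2 - c - 12) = (c - 5)*(c + 3)*(c - 4)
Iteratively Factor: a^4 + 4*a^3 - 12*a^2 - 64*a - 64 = (a + 2)*(a^3 + 2*a^2 - 16*a - 32) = (a + 2)*(a + 4)*(a^2 - 2*a - 8) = (a - 4)*(a + 2)*(a + 4)*(a + 2)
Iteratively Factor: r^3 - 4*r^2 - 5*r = (r)*(r^2 - 4*r - 5) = r*(r - 5)*(r + 1)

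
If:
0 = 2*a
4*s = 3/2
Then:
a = 0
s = 3/8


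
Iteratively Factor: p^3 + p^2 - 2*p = (p - 1)*(p^2 + 2*p) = p*(p - 1)*(p + 2)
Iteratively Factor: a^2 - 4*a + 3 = (a - 1)*(a - 3)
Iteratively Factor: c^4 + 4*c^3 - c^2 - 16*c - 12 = (c + 3)*(c^3 + c^2 - 4*c - 4) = (c + 2)*(c + 3)*(c^2 - c - 2) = (c + 1)*(c + 2)*(c + 3)*(c - 2)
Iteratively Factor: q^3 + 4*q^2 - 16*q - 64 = (q - 4)*(q^2 + 8*q + 16) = (q - 4)*(q + 4)*(q + 4)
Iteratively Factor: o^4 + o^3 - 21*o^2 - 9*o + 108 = (o + 4)*(o^3 - 3*o^2 - 9*o + 27) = (o + 3)*(o + 4)*(o^2 - 6*o + 9) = (o - 3)*(o + 3)*(o + 4)*(o - 3)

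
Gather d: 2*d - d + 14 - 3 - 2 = d + 9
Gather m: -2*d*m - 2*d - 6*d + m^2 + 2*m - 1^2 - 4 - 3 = -8*d + m^2 + m*(2 - 2*d) - 8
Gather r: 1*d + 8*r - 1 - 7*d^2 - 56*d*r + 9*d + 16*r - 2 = -7*d^2 + 10*d + r*(24 - 56*d) - 3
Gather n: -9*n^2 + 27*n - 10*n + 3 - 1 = -9*n^2 + 17*n + 2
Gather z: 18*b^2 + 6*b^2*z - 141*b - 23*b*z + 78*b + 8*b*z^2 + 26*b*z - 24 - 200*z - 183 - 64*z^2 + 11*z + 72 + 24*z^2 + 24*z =18*b^2 - 63*b + z^2*(8*b - 40) + z*(6*b^2 + 3*b - 165) - 135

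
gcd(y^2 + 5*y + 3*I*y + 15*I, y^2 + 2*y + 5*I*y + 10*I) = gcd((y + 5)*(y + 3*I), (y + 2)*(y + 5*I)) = 1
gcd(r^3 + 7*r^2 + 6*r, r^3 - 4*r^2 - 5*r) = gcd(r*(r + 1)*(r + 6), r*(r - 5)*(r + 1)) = r^2 + r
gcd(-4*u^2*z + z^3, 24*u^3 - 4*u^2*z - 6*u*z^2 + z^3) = -4*u^2 + z^2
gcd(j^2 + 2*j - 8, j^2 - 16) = j + 4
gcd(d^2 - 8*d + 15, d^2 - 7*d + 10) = d - 5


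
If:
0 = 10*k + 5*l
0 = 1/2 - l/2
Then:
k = -1/2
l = 1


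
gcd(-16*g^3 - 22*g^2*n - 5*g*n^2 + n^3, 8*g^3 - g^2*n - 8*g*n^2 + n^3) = 8*g^2 + 7*g*n - n^2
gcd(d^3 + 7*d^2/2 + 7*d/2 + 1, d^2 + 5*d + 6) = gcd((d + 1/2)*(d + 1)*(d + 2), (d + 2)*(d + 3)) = d + 2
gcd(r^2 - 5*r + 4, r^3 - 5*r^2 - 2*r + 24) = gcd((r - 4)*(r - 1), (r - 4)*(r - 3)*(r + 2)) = r - 4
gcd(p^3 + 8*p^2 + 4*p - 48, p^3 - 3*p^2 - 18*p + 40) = p^2 + 2*p - 8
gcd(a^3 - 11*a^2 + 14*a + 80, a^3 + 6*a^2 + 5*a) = 1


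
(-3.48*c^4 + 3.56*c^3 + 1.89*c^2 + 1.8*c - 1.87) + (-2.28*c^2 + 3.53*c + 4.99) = -3.48*c^4 + 3.56*c^3 - 0.39*c^2 + 5.33*c + 3.12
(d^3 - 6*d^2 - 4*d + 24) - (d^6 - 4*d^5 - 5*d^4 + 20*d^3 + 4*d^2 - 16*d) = -d^6 + 4*d^5 + 5*d^4 - 19*d^3 - 10*d^2 + 12*d + 24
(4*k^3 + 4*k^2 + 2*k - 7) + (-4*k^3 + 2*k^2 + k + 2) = 6*k^2 + 3*k - 5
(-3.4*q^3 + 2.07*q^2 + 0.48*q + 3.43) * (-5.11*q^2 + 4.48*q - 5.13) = 17.374*q^5 - 25.8097*q^4 + 24.2628*q^3 - 25.996*q^2 + 12.904*q - 17.5959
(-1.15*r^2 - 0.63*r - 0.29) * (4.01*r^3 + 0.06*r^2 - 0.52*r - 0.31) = -4.6115*r^5 - 2.5953*r^4 - 0.6027*r^3 + 0.6667*r^2 + 0.3461*r + 0.0899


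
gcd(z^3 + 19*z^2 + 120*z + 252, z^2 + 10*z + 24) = z + 6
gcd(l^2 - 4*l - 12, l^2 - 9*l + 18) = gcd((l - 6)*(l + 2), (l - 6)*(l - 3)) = l - 6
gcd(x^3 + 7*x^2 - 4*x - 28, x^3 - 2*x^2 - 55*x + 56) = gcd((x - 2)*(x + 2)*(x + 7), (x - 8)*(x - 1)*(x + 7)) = x + 7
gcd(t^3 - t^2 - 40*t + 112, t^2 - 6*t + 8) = t - 4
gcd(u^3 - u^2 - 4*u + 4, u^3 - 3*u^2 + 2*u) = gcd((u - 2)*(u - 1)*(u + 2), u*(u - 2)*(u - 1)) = u^2 - 3*u + 2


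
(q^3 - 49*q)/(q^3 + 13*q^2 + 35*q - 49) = q*(q - 7)/(q^2 + 6*q - 7)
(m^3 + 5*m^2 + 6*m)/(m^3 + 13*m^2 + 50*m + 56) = m*(m + 3)/(m^2 + 11*m + 28)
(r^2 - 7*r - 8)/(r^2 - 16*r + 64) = (r + 1)/(r - 8)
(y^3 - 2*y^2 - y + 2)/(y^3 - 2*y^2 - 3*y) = (y^2 - 3*y + 2)/(y*(y - 3))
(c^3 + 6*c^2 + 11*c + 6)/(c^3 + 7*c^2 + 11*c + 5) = (c^2 + 5*c + 6)/(c^2 + 6*c + 5)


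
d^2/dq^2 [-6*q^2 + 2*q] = -12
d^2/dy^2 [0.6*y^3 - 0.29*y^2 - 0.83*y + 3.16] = 3.6*y - 0.58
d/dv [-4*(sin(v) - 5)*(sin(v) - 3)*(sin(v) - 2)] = 4*(-3*sin(v)^2 + 20*sin(v) - 31)*cos(v)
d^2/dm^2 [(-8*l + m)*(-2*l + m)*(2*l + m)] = -16*l + 6*m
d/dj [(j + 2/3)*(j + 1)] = 2*j + 5/3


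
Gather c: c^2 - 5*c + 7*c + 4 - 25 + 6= c^2 + 2*c - 15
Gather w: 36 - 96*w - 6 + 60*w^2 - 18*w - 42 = 60*w^2 - 114*w - 12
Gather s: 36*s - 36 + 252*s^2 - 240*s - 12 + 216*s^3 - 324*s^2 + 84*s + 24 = 216*s^3 - 72*s^2 - 120*s - 24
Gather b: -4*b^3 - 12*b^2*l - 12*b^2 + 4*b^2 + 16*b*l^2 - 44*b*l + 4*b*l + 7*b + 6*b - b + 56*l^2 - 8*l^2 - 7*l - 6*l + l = -4*b^3 + b^2*(-12*l - 8) + b*(16*l^2 - 40*l + 12) + 48*l^2 - 12*l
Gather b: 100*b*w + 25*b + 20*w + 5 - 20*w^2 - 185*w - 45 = b*(100*w + 25) - 20*w^2 - 165*w - 40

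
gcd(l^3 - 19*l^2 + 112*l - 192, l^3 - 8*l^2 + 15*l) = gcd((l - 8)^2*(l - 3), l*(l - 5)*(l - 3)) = l - 3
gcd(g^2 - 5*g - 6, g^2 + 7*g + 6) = g + 1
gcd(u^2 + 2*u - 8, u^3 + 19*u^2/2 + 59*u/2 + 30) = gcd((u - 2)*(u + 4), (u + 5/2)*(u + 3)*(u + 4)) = u + 4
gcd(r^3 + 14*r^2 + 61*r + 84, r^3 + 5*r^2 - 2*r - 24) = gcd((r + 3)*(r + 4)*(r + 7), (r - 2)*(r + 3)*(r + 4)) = r^2 + 7*r + 12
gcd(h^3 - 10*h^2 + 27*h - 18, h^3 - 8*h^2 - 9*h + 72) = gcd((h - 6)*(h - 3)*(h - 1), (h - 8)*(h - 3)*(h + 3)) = h - 3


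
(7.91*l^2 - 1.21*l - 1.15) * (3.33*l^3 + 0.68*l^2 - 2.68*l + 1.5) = 26.3403*l^5 + 1.3495*l^4 - 25.8511*l^3 + 14.3258*l^2 + 1.267*l - 1.725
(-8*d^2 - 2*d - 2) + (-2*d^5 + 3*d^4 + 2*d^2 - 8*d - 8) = -2*d^5 + 3*d^4 - 6*d^2 - 10*d - 10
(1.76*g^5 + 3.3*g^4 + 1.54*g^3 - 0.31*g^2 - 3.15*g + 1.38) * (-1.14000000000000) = -2.0064*g^5 - 3.762*g^4 - 1.7556*g^3 + 0.3534*g^2 + 3.591*g - 1.5732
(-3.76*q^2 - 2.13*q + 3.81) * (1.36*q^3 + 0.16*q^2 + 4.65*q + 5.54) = -5.1136*q^5 - 3.4984*q^4 - 12.6432*q^3 - 30.1253*q^2 + 5.9163*q + 21.1074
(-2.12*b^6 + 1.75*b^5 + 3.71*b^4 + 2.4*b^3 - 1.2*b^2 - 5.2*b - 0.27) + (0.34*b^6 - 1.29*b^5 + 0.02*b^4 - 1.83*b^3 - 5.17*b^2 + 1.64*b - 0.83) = -1.78*b^6 + 0.46*b^5 + 3.73*b^4 + 0.57*b^3 - 6.37*b^2 - 3.56*b - 1.1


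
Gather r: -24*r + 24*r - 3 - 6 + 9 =0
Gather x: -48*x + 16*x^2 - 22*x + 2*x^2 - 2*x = 18*x^2 - 72*x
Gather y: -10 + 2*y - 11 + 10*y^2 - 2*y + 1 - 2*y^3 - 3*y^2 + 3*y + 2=-2*y^3 + 7*y^2 + 3*y - 18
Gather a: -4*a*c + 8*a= a*(8 - 4*c)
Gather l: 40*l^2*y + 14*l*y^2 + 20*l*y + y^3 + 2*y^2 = 40*l^2*y + l*(14*y^2 + 20*y) + y^3 + 2*y^2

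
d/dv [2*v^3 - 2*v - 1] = 6*v^2 - 2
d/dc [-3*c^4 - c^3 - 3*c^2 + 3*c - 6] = -12*c^3 - 3*c^2 - 6*c + 3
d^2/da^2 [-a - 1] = 0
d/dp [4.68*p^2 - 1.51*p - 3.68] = 9.36*p - 1.51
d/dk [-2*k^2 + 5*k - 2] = 5 - 4*k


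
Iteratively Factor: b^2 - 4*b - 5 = (b - 5)*(b + 1)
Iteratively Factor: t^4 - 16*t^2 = (t + 4)*(t^3 - 4*t^2) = (t - 4)*(t + 4)*(t^2) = t*(t - 4)*(t + 4)*(t)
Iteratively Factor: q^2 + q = (q + 1)*(q)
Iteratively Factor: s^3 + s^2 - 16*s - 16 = (s + 4)*(s^2 - 3*s - 4) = (s - 4)*(s + 4)*(s + 1)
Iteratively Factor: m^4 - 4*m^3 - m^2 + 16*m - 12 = (m + 2)*(m^3 - 6*m^2 + 11*m - 6) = (m - 2)*(m + 2)*(m^2 - 4*m + 3) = (m - 2)*(m - 1)*(m + 2)*(m - 3)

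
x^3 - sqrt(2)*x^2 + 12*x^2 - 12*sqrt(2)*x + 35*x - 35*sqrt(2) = (x + 5)*(x + 7)*(x - sqrt(2))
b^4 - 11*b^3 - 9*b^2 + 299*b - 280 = (b - 8)*(b - 7)*(b - 1)*(b + 5)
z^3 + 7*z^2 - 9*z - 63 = (z - 3)*(z + 3)*(z + 7)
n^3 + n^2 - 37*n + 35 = (n - 5)*(n - 1)*(n + 7)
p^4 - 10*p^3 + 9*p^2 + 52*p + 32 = (p - 8)*(p - 4)*(p + 1)^2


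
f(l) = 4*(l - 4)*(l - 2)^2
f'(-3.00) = 380.00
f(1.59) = -1.62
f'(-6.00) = 896.00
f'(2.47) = -4.87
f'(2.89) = -4.73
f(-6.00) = -2560.00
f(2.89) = -3.52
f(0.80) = -18.43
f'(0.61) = 45.43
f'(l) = 4*(l - 4)*(2*l - 4) + 4*(l - 2)^2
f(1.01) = -11.72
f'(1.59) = 8.58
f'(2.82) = -5.05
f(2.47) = -1.35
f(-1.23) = -218.26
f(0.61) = -26.20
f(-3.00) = -700.00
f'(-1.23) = 176.87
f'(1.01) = 27.60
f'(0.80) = 36.48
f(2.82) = -3.17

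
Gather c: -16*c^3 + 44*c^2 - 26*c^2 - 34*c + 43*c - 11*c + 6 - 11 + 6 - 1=-16*c^3 + 18*c^2 - 2*c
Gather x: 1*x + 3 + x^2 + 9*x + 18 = x^2 + 10*x + 21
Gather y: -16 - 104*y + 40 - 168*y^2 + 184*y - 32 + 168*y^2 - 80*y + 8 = 0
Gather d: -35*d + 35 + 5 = 40 - 35*d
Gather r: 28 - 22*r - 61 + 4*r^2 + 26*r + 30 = 4*r^2 + 4*r - 3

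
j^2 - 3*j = j*(j - 3)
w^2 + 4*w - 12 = (w - 2)*(w + 6)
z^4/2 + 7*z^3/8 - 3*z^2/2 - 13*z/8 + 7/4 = (z/2 + 1)*(z - 1)^2*(z + 7/4)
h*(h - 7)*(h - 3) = h^3 - 10*h^2 + 21*h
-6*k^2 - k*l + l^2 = (-3*k + l)*(2*k + l)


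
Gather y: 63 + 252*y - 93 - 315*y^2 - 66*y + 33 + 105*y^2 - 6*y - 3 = -210*y^2 + 180*y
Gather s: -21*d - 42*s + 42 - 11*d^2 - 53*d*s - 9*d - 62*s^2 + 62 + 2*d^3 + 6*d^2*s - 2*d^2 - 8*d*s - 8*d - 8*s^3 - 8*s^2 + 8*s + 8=2*d^3 - 13*d^2 - 38*d - 8*s^3 - 70*s^2 + s*(6*d^2 - 61*d - 34) + 112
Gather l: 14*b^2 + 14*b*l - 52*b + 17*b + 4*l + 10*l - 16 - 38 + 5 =14*b^2 - 35*b + l*(14*b + 14) - 49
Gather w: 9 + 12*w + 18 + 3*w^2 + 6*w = 3*w^2 + 18*w + 27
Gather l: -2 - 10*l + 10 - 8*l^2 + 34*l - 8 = -8*l^2 + 24*l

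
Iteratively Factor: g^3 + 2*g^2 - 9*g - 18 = (g - 3)*(g^2 + 5*g + 6) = (g - 3)*(g + 2)*(g + 3)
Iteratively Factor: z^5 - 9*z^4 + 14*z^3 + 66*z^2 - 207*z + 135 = (z + 3)*(z^4 - 12*z^3 + 50*z^2 - 84*z + 45) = (z - 3)*(z + 3)*(z^3 - 9*z^2 + 23*z - 15) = (z - 3)*(z - 1)*(z + 3)*(z^2 - 8*z + 15) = (z - 5)*(z - 3)*(z - 1)*(z + 3)*(z - 3)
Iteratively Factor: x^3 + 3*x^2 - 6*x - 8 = (x - 2)*(x^2 + 5*x + 4) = (x - 2)*(x + 1)*(x + 4)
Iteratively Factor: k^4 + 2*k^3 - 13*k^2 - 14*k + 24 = (k - 3)*(k^3 + 5*k^2 + 2*k - 8) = (k - 3)*(k + 4)*(k^2 + k - 2) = (k - 3)*(k + 2)*(k + 4)*(k - 1)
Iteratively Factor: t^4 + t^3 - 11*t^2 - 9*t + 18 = (t + 3)*(t^3 - 2*t^2 - 5*t + 6) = (t + 2)*(t + 3)*(t^2 - 4*t + 3) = (t - 3)*(t + 2)*(t + 3)*(t - 1)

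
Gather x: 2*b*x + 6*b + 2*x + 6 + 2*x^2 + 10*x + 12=6*b + 2*x^2 + x*(2*b + 12) + 18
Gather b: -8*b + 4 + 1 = 5 - 8*b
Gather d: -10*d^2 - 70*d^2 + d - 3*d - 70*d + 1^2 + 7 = -80*d^2 - 72*d + 8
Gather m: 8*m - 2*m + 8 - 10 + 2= 6*m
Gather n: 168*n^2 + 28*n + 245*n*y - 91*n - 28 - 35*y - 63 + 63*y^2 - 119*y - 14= 168*n^2 + n*(245*y - 63) + 63*y^2 - 154*y - 105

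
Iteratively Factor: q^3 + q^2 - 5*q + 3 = (q - 1)*(q^2 + 2*q - 3) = (q - 1)*(q + 3)*(q - 1)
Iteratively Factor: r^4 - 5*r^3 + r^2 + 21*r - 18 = (r - 3)*(r^3 - 2*r^2 - 5*r + 6) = (r - 3)*(r - 1)*(r^2 - r - 6) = (r - 3)*(r - 1)*(r + 2)*(r - 3)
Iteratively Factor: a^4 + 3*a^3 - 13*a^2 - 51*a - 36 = (a + 3)*(a^3 - 13*a - 12) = (a + 1)*(a + 3)*(a^2 - a - 12) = (a + 1)*(a + 3)^2*(a - 4)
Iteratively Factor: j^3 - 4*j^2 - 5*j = (j + 1)*(j^2 - 5*j) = j*(j + 1)*(j - 5)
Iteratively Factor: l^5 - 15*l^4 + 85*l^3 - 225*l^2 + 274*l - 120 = (l - 4)*(l^4 - 11*l^3 + 41*l^2 - 61*l + 30) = (l - 4)*(l - 3)*(l^3 - 8*l^2 + 17*l - 10) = (l - 4)*(l - 3)*(l - 2)*(l^2 - 6*l + 5) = (l - 4)*(l - 3)*(l - 2)*(l - 1)*(l - 5)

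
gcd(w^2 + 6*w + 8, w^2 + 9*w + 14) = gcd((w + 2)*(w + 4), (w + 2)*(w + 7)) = w + 2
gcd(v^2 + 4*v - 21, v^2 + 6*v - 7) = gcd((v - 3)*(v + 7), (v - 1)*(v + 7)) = v + 7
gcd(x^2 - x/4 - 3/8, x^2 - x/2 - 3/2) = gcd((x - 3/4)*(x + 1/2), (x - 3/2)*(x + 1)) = 1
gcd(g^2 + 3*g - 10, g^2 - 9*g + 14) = g - 2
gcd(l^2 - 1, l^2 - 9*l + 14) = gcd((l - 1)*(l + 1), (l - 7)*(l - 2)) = 1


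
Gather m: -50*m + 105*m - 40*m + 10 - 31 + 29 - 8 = 15*m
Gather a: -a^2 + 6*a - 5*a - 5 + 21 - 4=-a^2 + a + 12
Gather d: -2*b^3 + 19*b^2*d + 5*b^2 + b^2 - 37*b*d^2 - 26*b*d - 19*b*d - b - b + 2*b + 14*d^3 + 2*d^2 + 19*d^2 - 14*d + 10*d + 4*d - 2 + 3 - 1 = -2*b^3 + 6*b^2 + 14*d^3 + d^2*(21 - 37*b) + d*(19*b^2 - 45*b)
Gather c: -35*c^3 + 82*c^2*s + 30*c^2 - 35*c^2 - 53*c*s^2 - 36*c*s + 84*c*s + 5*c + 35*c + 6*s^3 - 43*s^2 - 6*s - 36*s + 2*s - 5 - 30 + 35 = -35*c^3 + c^2*(82*s - 5) + c*(-53*s^2 + 48*s + 40) + 6*s^3 - 43*s^2 - 40*s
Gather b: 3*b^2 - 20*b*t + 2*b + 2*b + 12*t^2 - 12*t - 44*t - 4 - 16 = 3*b^2 + b*(4 - 20*t) + 12*t^2 - 56*t - 20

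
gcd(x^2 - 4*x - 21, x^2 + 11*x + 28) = 1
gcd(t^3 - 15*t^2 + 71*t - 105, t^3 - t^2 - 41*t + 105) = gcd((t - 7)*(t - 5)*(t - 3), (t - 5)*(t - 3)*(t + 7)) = t^2 - 8*t + 15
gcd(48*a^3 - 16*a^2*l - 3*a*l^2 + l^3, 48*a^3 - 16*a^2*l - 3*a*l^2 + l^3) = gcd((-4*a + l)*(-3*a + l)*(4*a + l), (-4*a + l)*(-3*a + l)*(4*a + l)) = 48*a^3 - 16*a^2*l - 3*a*l^2 + l^3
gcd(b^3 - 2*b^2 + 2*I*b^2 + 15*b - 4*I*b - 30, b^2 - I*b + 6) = b - 3*I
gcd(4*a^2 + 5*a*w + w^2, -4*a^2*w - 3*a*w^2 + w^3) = a + w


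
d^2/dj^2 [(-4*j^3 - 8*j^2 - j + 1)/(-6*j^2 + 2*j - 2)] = (25*j^3 - 111*j^2 + 12*j + 11)/(27*j^6 - 27*j^5 + 36*j^4 - 19*j^3 + 12*j^2 - 3*j + 1)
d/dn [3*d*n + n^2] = 3*d + 2*n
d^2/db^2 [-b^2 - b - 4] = -2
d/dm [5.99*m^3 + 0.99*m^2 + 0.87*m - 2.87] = 17.97*m^2 + 1.98*m + 0.87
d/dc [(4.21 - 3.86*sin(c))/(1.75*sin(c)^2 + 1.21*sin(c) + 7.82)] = (6.755*sin(c)^2 - 14.735*sin(c) - 35.2793)*cos(c)/(3.0625*sin(c)^4 + 4.235*sin(c)^3 + 28.8341*sin(c)^2 + 18.9244*sin(c) + 61.1524)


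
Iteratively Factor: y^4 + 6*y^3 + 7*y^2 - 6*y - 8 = (y + 4)*(y^3 + 2*y^2 - y - 2) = (y - 1)*(y + 4)*(y^2 + 3*y + 2) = (y - 1)*(y + 2)*(y + 4)*(y + 1)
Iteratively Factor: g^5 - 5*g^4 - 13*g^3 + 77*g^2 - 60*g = (g - 5)*(g^4 - 13*g^2 + 12*g) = (g - 5)*(g - 1)*(g^3 + g^2 - 12*g) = g*(g - 5)*(g - 1)*(g^2 + g - 12) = g*(g - 5)*(g - 1)*(g + 4)*(g - 3)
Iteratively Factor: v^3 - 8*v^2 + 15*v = (v - 5)*(v^2 - 3*v) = v*(v - 5)*(v - 3)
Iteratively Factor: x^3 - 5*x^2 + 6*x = (x)*(x^2 - 5*x + 6) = x*(x - 2)*(x - 3)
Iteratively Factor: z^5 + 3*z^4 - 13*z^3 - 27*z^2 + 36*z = (z + 3)*(z^4 - 13*z^2 + 12*z) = (z - 1)*(z + 3)*(z^3 + z^2 - 12*z) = (z - 1)*(z + 3)*(z + 4)*(z^2 - 3*z) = z*(z - 1)*(z + 3)*(z + 4)*(z - 3)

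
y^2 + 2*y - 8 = (y - 2)*(y + 4)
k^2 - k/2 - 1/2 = (k - 1)*(k + 1/2)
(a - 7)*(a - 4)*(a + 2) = a^3 - 9*a^2 + 6*a + 56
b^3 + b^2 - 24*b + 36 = (b - 3)*(b - 2)*(b + 6)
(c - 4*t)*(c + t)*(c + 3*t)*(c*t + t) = c^4*t + c^3*t - 13*c^2*t^3 - 12*c*t^4 - 13*c*t^3 - 12*t^4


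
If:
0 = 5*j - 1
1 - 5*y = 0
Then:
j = 1/5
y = 1/5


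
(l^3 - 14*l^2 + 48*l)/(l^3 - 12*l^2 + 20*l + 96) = l/(l + 2)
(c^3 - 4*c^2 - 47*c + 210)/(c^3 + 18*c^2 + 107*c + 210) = (c^2 - 11*c + 30)/(c^2 + 11*c + 30)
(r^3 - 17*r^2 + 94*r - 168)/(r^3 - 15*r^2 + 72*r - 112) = (r - 6)/(r - 4)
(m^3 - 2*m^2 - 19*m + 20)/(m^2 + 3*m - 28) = (m^3 - 2*m^2 - 19*m + 20)/(m^2 + 3*m - 28)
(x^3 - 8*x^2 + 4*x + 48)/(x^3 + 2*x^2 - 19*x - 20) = (x^2 - 4*x - 12)/(x^2 + 6*x + 5)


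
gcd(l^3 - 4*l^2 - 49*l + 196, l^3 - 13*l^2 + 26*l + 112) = l - 7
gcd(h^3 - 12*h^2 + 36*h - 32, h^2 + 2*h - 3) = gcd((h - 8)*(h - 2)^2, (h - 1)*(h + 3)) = 1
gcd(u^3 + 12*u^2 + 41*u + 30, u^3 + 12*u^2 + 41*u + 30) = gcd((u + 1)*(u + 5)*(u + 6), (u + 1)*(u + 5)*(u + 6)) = u^3 + 12*u^2 + 41*u + 30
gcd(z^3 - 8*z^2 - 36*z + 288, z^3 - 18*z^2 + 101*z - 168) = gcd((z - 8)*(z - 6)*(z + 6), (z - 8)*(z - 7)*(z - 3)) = z - 8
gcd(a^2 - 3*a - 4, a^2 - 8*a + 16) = a - 4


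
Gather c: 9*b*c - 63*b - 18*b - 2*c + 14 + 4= -81*b + c*(9*b - 2) + 18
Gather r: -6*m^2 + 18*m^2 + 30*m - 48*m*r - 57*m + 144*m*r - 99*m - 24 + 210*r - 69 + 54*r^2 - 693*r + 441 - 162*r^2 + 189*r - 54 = 12*m^2 - 126*m - 108*r^2 + r*(96*m - 294) + 294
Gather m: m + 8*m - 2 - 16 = 9*m - 18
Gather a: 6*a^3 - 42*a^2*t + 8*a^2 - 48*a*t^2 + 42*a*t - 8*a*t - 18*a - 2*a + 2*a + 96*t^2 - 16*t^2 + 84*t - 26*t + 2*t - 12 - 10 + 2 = 6*a^3 + a^2*(8 - 42*t) + a*(-48*t^2 + 34*t - 18) + 80*t^2 + 60*t - 20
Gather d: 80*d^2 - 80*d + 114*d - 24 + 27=80*d^2 + 34*d + 3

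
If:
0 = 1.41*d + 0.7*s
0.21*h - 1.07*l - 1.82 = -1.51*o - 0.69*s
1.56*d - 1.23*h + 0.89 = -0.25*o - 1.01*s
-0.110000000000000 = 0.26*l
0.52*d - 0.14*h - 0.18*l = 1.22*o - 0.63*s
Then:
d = -0.53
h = 0.99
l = -0.42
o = 0.28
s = 1.08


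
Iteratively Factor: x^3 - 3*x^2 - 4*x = (x)*(x^2 - 3*x - 4) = x*(x - 4)*(x + 1)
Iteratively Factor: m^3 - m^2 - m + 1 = (m - 1)*(m^2 - 1) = (m - 1)^2*(m + 1)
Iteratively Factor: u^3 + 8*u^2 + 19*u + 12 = (u + 4)*(u^2 + 4*u + 3) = (u + 3)*(u + 4)*(u + 1)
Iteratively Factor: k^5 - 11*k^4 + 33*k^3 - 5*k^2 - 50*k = (k)*(k^4 - 11*k^3 + 33*k^2 - 5*k - 50) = k*(k - 2)*(k^3 - 9*k^2 + 15*k + 25) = k*(k - 5)*(k - 2)*(k^2 - 4*k - 5) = k*(k - 5)^2*(k - 2)*(k + 1)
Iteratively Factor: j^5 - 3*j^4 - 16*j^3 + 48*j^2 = (j)*(j^4 - 3*j^3 - 16*j^2 + 48*j) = j^2*(j^3 - 3*j^2 - 16*j + 48) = j^2*(j - 3)*(j^2 - 16) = j^2*(j - 3)*(j + 4)*(j - 4)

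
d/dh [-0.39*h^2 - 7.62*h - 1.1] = -0.78*h - 7.62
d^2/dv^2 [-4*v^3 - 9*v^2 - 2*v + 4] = -24*v - 18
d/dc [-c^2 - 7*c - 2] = -2*c - 7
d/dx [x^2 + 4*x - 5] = 2*x + 4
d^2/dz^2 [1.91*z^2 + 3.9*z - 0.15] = 3.82000000000000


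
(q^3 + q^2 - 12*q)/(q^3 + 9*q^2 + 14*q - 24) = q*(q - 3)/(q^2 + 5*q - 6)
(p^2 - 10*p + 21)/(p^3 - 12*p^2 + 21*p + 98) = (p - 3)/(p^2 - 5*p - 14)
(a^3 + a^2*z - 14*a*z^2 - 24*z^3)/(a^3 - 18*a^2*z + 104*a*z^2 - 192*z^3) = (a^2 + 5*a*z + 6*z^2)/(a^2 - 14*a*z + 48*z^2)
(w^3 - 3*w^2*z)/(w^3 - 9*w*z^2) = w/(w + 3*z)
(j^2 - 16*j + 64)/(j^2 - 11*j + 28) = (j^2 - 16*j + 64)/(j^2 - 11*j + 28)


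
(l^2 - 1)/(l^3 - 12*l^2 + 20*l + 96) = (l^2 - 1)/(l^3 - 12*l^2 + 20*l + 96)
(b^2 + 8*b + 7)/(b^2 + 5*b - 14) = (b + 1)/(b - 2)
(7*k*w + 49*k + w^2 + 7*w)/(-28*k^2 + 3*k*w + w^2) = (w + 7)/(-4*k + w)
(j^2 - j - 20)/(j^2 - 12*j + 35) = (j + 4)/(j - 7)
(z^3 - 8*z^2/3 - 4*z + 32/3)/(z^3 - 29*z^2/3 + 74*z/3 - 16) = (z^2 - 4)/(z^2 - 7*z + 6)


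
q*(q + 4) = q^2 + 4*q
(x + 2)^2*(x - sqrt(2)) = x^3 - sqrt(2)*x^2 + 4*x^2 - 4*sqrt(2)*x + 4*x - 4*sqrt(2)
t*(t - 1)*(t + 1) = t^3 - t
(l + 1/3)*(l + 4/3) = l^2 + 5*l/3 + 4/9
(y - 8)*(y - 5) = y^2 - 13*y + 40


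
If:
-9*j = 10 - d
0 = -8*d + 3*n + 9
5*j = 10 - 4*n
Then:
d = 248/101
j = -254/303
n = 1075/303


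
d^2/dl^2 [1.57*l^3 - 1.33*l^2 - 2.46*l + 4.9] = 9.42*l - 2.66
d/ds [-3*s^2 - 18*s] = -6*s - 18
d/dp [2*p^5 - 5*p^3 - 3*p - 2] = 10*p^4 - 15*p^2 - 3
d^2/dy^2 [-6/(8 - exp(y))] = 6*(exp(y) + 8)*exp(y)/(exp(y) - 8)^3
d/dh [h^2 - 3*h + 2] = 2*h - 3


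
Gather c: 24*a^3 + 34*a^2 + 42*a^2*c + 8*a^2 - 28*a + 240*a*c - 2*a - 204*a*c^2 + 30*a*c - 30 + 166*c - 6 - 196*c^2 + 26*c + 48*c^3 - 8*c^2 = 24*a^3 + 42*a^2 - 30*a + 48*c^3 + c^2*(-204*a - 204) + c*(42*a^2 + 270*a + 192) - 36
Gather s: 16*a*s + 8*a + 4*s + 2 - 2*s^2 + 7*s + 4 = 8*a - 2*s^2 + s*(16*a + 11) + 6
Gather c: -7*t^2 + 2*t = -7*t^2 + 2*t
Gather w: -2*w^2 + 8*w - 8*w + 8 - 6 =2 - 2*w^2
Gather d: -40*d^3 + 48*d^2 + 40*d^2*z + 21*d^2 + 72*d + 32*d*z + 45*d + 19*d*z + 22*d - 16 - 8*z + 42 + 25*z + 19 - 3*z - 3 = -40*d^3 + d^2*(40*z + 69) + d*(51*z + 139) + 14*z + 42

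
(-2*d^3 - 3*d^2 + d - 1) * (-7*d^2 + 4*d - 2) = 14*d^5 + 13*d^4 - 15*d^3 + 17*d^2 - 6*d + 2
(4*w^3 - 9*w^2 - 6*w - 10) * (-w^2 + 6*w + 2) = -4*w^5 + 33*w^4 - 40*w^3 - 44*w^2 - 72*w - 20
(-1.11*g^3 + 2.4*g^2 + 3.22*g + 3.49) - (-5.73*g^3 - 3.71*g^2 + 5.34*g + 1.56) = 4.62*g^3 + 6.11*g^2 - 2.12*g + 1.93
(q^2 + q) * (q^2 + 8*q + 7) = q^4 + 9*q^3 + 15*q^2 + 7*q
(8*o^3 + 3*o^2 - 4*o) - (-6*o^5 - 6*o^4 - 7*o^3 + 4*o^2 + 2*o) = 6*o^5 + 6*o^4 + 15*o^3 - o^2 - 6*o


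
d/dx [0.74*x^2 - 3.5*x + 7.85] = 1.48*x - 3.5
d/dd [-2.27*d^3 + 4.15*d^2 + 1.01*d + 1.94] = -6.81*d^2 + 8.3*d + 1.01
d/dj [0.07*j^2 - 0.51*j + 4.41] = 0.14*j - 0.51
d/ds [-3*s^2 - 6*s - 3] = -6*s - 6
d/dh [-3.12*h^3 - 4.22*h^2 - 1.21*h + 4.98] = -9.36*h^2 - 8.44*h - 1.21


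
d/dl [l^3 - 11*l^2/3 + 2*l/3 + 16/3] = 3*l^2 - 22*l/3 + 2/3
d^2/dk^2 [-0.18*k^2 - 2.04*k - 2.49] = -0.360000000000000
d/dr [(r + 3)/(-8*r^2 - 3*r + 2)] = (-8*r^2 - 3*r + (r + 3)*(16*r + 3) + 2)/(8*r^2 + 3*r - 2)^2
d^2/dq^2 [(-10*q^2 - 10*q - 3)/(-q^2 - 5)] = 2*(10*q^3 - 141*q^2 - 150*q + 235)/(q^6 + 15*q^4 + 75*q^2 + 125)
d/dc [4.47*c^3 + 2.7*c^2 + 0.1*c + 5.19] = 13.41*c^2 + 5.4*c + 0.1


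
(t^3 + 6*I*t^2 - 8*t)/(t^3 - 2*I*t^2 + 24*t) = (t + 2*I)/(t - 6*I)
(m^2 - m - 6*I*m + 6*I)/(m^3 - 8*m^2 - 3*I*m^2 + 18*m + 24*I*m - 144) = (m - 1)/(m^2 + m*(-8 + 3*I) - 24*I)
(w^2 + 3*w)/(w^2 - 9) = w/(w - 3)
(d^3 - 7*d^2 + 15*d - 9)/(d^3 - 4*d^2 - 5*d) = (-d^3 + 7*d^2 - 15*d + 9)/(d*(-d^2 + 4*d + 5))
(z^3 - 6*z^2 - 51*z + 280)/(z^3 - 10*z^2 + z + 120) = (z + 7)/(z + 3)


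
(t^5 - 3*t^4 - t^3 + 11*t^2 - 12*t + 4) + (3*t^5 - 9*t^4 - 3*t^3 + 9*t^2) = 4*t^5 - 12*t^4 - 4*t^3 + 20*t^2 - 12*t + 4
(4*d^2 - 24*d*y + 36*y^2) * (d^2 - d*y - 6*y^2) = 4*d^4 - 28*d^3*y + 36*d^2*y^2 + 108*d*y^3 - 216*y^4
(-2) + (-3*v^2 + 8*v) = -3*v^2 + 8*v - 2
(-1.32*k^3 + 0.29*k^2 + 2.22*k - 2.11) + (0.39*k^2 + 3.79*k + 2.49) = -1.32*k^3 + 0.68*k^2 + 6.01*k + 0.38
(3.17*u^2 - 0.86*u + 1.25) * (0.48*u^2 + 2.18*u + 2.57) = 1.5216*u^4 + 6.4978*u^3 + 6.8721*u^2 + 0.5148*u + 3.2125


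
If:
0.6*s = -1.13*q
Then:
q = -0.530973451327434*s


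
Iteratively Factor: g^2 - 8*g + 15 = (g - 5)*(g - 3)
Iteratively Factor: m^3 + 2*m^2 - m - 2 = (m - 1)*(m^2 + 3*m + 2) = (m - 1)*(m + 1)*(m + 2)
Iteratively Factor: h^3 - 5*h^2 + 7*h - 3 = (h - 3)*(h^2 - 2*h + 1) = (h - 3)*(h - 1)*(h - 1)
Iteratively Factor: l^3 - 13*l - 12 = (l - 4)*(l^2 + 4*l + 3) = (l - 4)*(l + 3)*(l + 1)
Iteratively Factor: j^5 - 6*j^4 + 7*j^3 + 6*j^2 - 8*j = (j)*(j^4 - 6*j^3 + 7*j^2 + 6*j - 8) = j*(j - 2)*(j^3 - 4*j^2 - j + 4) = j*(j - 4)*(j - 2)*(j^2 - 1) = j*(j - 4)*(j - 2)*(j + 1)*(j - 1)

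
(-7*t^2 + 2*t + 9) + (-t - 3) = -7*t^2 + t + 6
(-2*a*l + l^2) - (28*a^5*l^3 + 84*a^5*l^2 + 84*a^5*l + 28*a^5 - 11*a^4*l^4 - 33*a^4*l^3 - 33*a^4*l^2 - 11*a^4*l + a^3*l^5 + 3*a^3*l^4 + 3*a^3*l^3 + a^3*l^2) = -28*a^5*l^3 - 84*a^5*l^2 - 84*a^5*l - 28*a^5 + 11*a^4*l^4 + 33*a^4*l^3 + 33*a^4*l^2 + 11*a^4*l - a^3*l^5 - 3*a^3*l^4 - 3*a^3*l^3 - a^3*l^2 - 2*a*l + l^2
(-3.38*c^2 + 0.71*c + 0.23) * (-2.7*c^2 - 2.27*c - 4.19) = 9.126*c^4 + 5.7556*c^3 + 11.9295*c^2 - 3.497*c - 0.9637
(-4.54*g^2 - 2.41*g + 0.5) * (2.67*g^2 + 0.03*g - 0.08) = -12.1218*g^4 - 6.5709*g^3 + 1.6259*g^2 + 0.2078*g - 0.04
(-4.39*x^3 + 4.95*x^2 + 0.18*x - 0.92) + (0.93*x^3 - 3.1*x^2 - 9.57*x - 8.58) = -3.46*x^3 + 1.85*x^2 - 9.39*x - 9.5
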